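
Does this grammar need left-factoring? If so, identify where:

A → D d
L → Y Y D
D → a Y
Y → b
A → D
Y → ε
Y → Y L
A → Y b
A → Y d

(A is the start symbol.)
Left-factoring is needed when two productions for the same non-terminal
share a common prefix on the right-hand side.

Productions for A:
  A → D d
  A → D
  A → Y b
  A → Y d
Productions for Y:
  Y → b
  Y → ε
  Y → Y L

Found common prefix 'D' in productions for A
Found common prefix 'Y' in productions for A

Answer: Yes, A has productions with common prefix 'D'; A has productions with common prefix 'Y'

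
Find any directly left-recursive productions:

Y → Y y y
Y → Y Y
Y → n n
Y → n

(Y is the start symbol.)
Yes, Y is left-recursive

Y → Y y y: LEFT RECURSIVE (starts with Y)
Y → Y Y: LEFT RECURSIVE (starts with Y)
Y → n n: starts with n
Y → n: starts with n

The grammar has direct left recursion on: Y.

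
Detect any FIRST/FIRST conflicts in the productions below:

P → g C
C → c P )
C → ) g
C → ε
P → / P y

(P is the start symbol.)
A FIRST/FIRST conflict occurs when two productions N → α and N → β for the same non-terminal have FIRST(α) ∩ FIRST(β) ≠ ∅ (with ε ∈ FIRST of a nullable right-hand side, so two nullable alternatives also conflict).

Productions for P:
  P → g C: FIRST = { 'g' }
  P → / P y: FIRST = { '/' }
Productions for C:
  C → c P ): FIRST = { 'c' }
  C → ) g: FIRST = { ')' }
  C → ε: FIRST = { ε }

All alternatives of each non-terminal have pairwise disjoint FIRST sets.

Answer: No FIRST/FIRST conflicts.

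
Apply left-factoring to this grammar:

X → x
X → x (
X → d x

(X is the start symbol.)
Left-factoring transforms A → αβ₁ | αβ₂ into A → αA' and A' → β₁ | β₂
(α is the longest common prefix among the alternatives). Repeat until
no nonterminal has two alternatives with a common prefix.

Round 1: X has alternatives sharing prefix 'x'. Introduce X': X → x X'
  Add: X' → ε
  Add: X' → (

No remaining common prefixes — done.

Resulting grammar:
X → x X'
X' → ε
X' → (
X → d x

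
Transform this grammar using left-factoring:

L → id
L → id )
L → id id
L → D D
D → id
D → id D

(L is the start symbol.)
L → id L'
L' → ε
L' → )
L' → id
L → D D
D → id D'
D' → ε
D' → D

Left-factoring transforms A → αβ₁ | αβ₂ into A → αA' and A' → β₁ | β₂
(α is the longest common prefix among the alternatives). Repeat until
no nonterminal has two alternatives with a common prefix.

Round 1: L has alternatives sharing prefix 'id'. Introduce L': L → id L'
  Add: L' → ε
  Add: L' → )
  Add: L' → id

Round 2: D has alternatives sharing prefix 'id'. Introduce D': D → id D'
  Add: D' → ε
  Add: D' → D

No remaining common prefixes — done.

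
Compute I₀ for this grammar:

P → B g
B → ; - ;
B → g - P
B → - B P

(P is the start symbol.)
First, augment the grammar with P' → P
I₀ = CLOSURE({ [P' → . P] }):
  [P' → . P] has the dot before P: add [P → . B g]
  [P → . B g] has the dot before B: add [B → . ; - ;], [B → . g - P], [B → . - B P]
No further items can be added.

I₀ = { [B → . - B P], [B → . ; - ;], [B → . g - P], [P → . B g], [P' → . P] }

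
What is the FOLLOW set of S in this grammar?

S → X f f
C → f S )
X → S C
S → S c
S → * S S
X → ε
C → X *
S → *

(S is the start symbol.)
{ $, ')', '*', 'c', 'f' }

To compute FOLLOW(S), find every occurrence of S on a right-hand side N → α S β: add FIRST(β) \ {ε}, and if β is empty or nullable also add FOLLOW(N). Iterate to a fixed point.

S is the start symbol, so $ ∈ FOLLOW(S).
In C → f S ): S is followed by ')', add FIRST(')') \ {ε} = { ')' }
In X → S C: S is followed by C, add FIRST(C) \ {ε} = { '*', 'f' }
In S → S c: S is followed by c, add FIRST(c) \ {ε} = { 'c' }
In S → * S S: S is followed by S, add FIRST(S) \ {ε} = { '*', 'f' }
In S → * S S: S is at the end; this adds FOLLOW(S) to itself — nothing new

Taking the union: FOLLOW(S) = { $, ')', '*', 'c', 'f' }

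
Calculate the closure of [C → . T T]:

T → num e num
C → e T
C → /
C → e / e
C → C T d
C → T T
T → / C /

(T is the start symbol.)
{ [C → . T T], [T → . / C /], [T → . num e num] }

Start with: [C → . T T]
  [C → . T T] has the dot before T: add [T → . num e num], [T → . / C /]
No further items can be added.

CLOSURE = { [C → . T T], [T → . / C /], [T → . num e num] }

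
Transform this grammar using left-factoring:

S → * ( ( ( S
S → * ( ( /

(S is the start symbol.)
Left-factoring transforms A → αβ₁ | αβ₂ into A → αA' and A' → β₁ | β₂
(α is the longest common prefix among the alternatives). Repeat until
no nonterminal has two alternatives with a common prefix.

Round 1: S has alternatives sharing prefix '* ( ('. Introduce S': S → * ( ( S'
  Add: S' → ( S
  Add: S' → /

No remaining common prefixes — done.

Resulting grammar:
S → * ( ( S'
S' → ( S
S' → /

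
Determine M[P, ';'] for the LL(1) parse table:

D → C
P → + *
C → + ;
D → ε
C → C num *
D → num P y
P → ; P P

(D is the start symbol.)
To find M[P, ';'], we find productions for P where ';' is in the predict set (PREDICT(N → α) = (FIRST(α) \ {ε}) ∪ (FOLLOW(N) if α ⇒* ε)).

P → + *: PREDICT = { '+' }
P → ; P P: PREDICT = { ';' }
  ';' is in predict set, so this production goes in M[P, ';']

M[P, ';'] = P → ; P P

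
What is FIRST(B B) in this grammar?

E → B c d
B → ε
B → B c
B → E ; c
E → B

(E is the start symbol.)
{ ';', 'c', ε }

FIRST sets of the non-terminals involved (from the grammar, by fixed-point iteration):
  FIRST(B) = { ';', 'c', ε }

To compute FIRST(B B), process the symbols left to right:
Symbol B is a non-terminal. Add FIRST(B) \ {ε} = { ';', 'c' }
B is nullable (ε ∈ FIRST(B)), continue to the next symbol.
Symbol B is a non-terminal. Add FIRST(B) \ {ε} = { ';', 'c' }
B is nullable (ε ∈ FIRST(B)), continue to the next symbol.
All symbols are nullable, so ε is in the result.
FIRST(B B) = { ';', 'c', ε }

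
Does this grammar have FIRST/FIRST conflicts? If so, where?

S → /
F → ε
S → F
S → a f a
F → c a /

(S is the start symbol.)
No FIRST/FIRST conflicts.

FIRST sets of the non-terminals at (or reachable through a nullable prefix from) the front of some alternative:
  FIRST(F) = { 'c', ε }

Productions for S:
  S → /: FIRST = { '/' }
  S → F: FIRST = { 'c', ε }
  S → a f a: FIRST = { 'a' }
Productions for F:
  F → ε: FIRST = { ε }
  F → c a /: FIRST = { 'c' }

All alternatives of each non-terminal have pairwise disjoint FIRST sets.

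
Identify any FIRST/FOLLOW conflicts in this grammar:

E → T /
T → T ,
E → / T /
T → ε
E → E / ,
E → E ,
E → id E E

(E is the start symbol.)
A FIRST/FOLLOW conflict occurs when a non-terminal N has a nullable alternative N → β (β ⇒* ε) and another alternative N → α with FIRST(α) ∩ FOLLOW(N) ≠ ∅: on such a lookahead the parser cannot decide between expanding α and letting N vanish via β.

Nullable non-terminals: T.
FIRST sets used below: FIRST(T) = { ',', ε }

T: nullable alternative(s) T → ε; FOLLOW(T) = { ',', '/' }
  T → T ,: FIRST \ {ε} = { ',' } — overlaps FOLLOW(T) on { ',' }: CONFLICT
  T → ε: FIRST \ {ε} = { } — this is the only nullable alternative, skip

E has no nullable alternative, so no FIRST/FOLLOW check is needed there.

So the grammar has 1 FIRST/FOLLOW conflict (marked CONFLICT above).

Answer: Yes. T → T ',' with FOLLOW(T) on { ',' }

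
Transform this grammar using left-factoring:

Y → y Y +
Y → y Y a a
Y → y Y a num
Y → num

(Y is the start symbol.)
Y → y Y Y'
Y' → +
Y' → a Y''
Y'' → a
Y'' → num
Y → num

Left-factoring transforms A → αβ₁ | αβ₂ into A → αA' and A' → β₁ | β₂
(α is the longest common prefix among the alternatives). Repeat until
no nonterminal has two alternatives with a common prefix.

Round 1: Y has alternatives sharing prefix 'y Y'. Introduce Y': Y → y Y Y'
  Add: Y' → +
  Add: Y' → a a
  Add: Y' → a num

Round 2: Y' has alternatives sharing prefix 'a'. Introduce Y'': Y' → a Y''
  Add: Y'' → a
  Add: Y'' → num

No remaining common prefixes — done.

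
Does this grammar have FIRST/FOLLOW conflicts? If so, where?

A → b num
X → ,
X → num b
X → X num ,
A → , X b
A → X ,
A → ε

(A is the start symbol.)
Nullable non-terminals: A.
FIRST sets used below: FIRST(X) = { ',', 'num' }

A: nullable alternative(s) A → ε; FOLLOW(A) = { $ }
  A → b num: FIRST \ {ε} = { 'b' } — disjoint from FOLLOW(A)
  A → , X b: FIRST \ {ε} = { ',' } — disjoint from FOLLOW(A)
  A → X ,: FIRST \ {ε} = { ',', 'num' } — disjoint from FOLLOW(A)
  A → ε: FIRST \ {ε} = { } — this is the only nullable alternative, skip

X has no nullable alternative, so no FIRST/FOLLOW check is needed there.

No FIRST/FOLLOW conflicts found.

Answer: No FIRST/FOLLOW conflicts.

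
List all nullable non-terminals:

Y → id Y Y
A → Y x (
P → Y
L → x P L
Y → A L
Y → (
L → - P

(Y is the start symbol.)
A non-terminal is nullable if it can derive ε (the empty string): either it has an ε-production, or it has a production whose right-hand side consists entirely of nullable non-terminals.

There are no ε-productions, so no non-terminal can derive ε.
No non-terminals are nullable.

Answer: None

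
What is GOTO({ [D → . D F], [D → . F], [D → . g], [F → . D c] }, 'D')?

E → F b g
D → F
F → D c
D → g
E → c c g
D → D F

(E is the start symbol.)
{ [D → . D F], [D → . F], [D → . g], [D → D . F], [F → . D c], [F → D . c] }

GOTO(I, 'D') = CLOSURE({ [A → αX.β] : [A → α.Xβ] ∈ I, X = 'D' })

Items with dot before 'D', with the dot advanced:
  [D → . D F] → [D → D . F]
  [F → . D c] → [F → D . c]
Closure of the advanced items:
  [D → D . F] has the dot before F: add [F → . D c]
  [F → . D c] has the dot before D: add [D → . F], [D → . g], [D → . D F]

GOTO = { [D → . D F], [D → . F], [D → . g], [D → D . F], [F → . D c], [F → D . c] }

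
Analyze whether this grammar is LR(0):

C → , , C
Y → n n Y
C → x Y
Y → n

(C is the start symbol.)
Augment with C' → C and build the canonical LR(0) collection (I0 = CLOSURE({[C' → . C]}), then GOTO on every symbol after a dot until no new states appear). It has 10 states:
  I0: { [C → . , , C], [C → . x Y], [C' → . C] }  — shift
  I1: { [C → , . , C] }  — shift
  I2: { [C' → C .] }  — accept
  I3: { [C → x . Y], [Y → . n n Y], [Y → . n] }  — shift
  I4: { [C → x Y .] }  — reduce
  I5: { [Y → n . n Y], [Y → n .] }  — shift, reduce
  I6: { [Y → . n n Y], [Y → . n], [Y → n n . Y] }  — shift
  I7: { [Y → n n Y .] }  — reduce
  I8: { [C → , , . C], [C → . , , C], [C → . x Y] }  — shift
  I9: { [C → , , C .] }  — reduce

Conflict in state I5:
  Shift-reduce conflict between [Y → n .] and [Y → n . n Y]
So the grammar is NOT LR(0).

Answer: No. Shift-reduce conflict between [Y → n .] and [Y → n . n Y]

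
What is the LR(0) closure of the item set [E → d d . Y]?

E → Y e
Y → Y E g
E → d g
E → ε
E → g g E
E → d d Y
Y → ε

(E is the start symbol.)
{ [E → d d . Y], [Y → . Y E g], [Y → .] }

To compute CLOSURE, for each item [A → α.Bβ] where B is a non-terminal, add [B → .γ] for all productions B → γ; repeat for the newly added items until nothing changes.

Start with: [E → d d . Y]
  [E → d d . Y] has the dot before Y: add [Y → . Y E g], [Y → .]
No further items can be added.

CLOSURE = { [E → d d . Y], [Y → . Y E g], [Y → .] }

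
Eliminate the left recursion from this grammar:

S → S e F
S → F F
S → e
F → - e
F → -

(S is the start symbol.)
S → F F S'
S → e S'
S' → e F S'
S' → ε
F → - e
F → -

S is directly left-recursive. The standard transformation for
  A → A α₁ | ... | A α_m | β₁ | ... | β_n
is
  A  → β₁ A' | ... | β_n A'
  A' → α₁ A' | ... | α_m A' | ε

S → F F becomes S → F F S'
S → e becomes S → e S'
S → S e F becomes S' → e F S'
Add S' → ε

Productions for other non-terminals are unchanged:
  F → - e
  F → -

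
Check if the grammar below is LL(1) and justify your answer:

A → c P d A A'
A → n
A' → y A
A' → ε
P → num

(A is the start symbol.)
Relevant sets:
  FOLLOW(A') = { $, 'y' }

For A:
  PREDICT(A → c P d A A') = { 'c' }
  PREDICT(A → n) = { 'n' }
For A':
  PREDICT(A' → y A) = { 'y' }
  PREDICT(A' → ε) = { $, 'y' }
P has a single production, so nothing to check there.

Conflict found: Predict set conflict for A': { 'y' }
The grammar is NOT LL(1).

Answer: No. Predict set conflict for A': { 'y' }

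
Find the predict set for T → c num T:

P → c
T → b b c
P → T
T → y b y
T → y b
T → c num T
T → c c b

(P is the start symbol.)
PREDICT(T → c num T) = (FIRST(RHS) \ {ε}) ∪ (FOLLOW(T) if ε ∈ FIRST(RHS), i.e. RHS ⇒* ε)
FIRST(c num T) = { 'c' }
ε ∉ FIRST(c num T), so FOLLOW(T) is not added.
PREDICT(T → c num T) = { 'c' }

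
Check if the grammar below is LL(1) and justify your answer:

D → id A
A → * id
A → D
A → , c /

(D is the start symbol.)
Yes, the grammar is LL(1).

A grammar is LL(1) if for each non-terminal N with multiple productions, the predict sets of those productions are pairwise disjoint, where PREDICT(N → α) = (FIRST(α) \ {ε}) ∪ (FOLLOW(N) if α ⇒* ε).

Relevant sets:
  FIRST(D) = { 'id' }

For A:
  PREDICT(A → '*' id) = { '*' }
  PREDICT(A → D) = { 'id' }
  PREDICT(A → ',' c '/') = { ',' }
D has a single production, so nothing to check there.

All predict sets are disjoint. The grammar IS LL(1).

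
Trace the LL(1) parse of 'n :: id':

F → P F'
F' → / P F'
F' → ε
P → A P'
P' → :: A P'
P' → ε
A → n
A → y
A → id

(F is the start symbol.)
Stack is shown with the top on the left.

Stack         Input      Action
-------------------------------
F $           n :: id $  output F → P F'
P F' $        n :: id $  output P → A P'
A P' F' $     n :: id $  output A → n
n P' F' $     n :: id $  match 'n'
P' F' $       :: id $    output P' → :: A P'
:: A P' F' $  :: id $    match '::'
A P' F' $     id $       output A → id
id P' F' $    id $       match 'id'
P' F' $       $          output P' → ε
F' $          $          output F' → ε
$             $          accept

The string is accepted.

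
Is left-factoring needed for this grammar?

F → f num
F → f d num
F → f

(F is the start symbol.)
Left-factoring is needed when two productions for the same non-terminal
share a common prefix on the right-hand side.

Productions for F:
  F → f num
  F → f d num
  F → f

Found common prefix 'f' in productions for F

Answer: Yes, F has productions with common prefix 'f'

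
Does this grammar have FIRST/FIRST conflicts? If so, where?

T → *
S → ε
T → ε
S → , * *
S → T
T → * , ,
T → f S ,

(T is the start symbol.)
FIRST sets of the non-terminals at (or reachable through a nullable prefix from) the front of some alternative:
  FIRST(T) = { '*', 'f', ε }

Productions for T:
  T → *: FIRST = { '*' }
  T → ε: FIRST = { ε }
  T → * , ,: FIRST = { '*' }
  T → f S ,: FIRST = { 'f' }
Productions for S:
  S → ε: FIRST = { ε }
  S → , * *: FIRST = { ',' }
  S → T: FIRST = { '*', 'f', ε }

Conflict for T: T → * and T → * , ,
  Overlap: { '*' }
Conflict for S: S → ε and S → T
  Overlap: { ε }

Answer: Yes. T → '*' / T → '*' ',' ',' on { '*' }; S → ε / S → T on { ε }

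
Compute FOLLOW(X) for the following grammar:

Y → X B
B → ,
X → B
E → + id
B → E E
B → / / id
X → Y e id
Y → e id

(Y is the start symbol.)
To compute FOLLOW(X), find every occurrence of X on a right-hand side N → α X β: add FIRST(β) \ {ε}, and if β is empty or nullable also add FOLLOW(N). Iterate to a fixed point.

In Y → X B: X is followed by B, add FIRST(B) \ {ε} = { '+', ',', '/' }

Taking the union: FOLLOW(X) = { '+', ',', '/' }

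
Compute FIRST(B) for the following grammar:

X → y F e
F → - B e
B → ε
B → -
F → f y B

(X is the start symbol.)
To compute FIRST(B), examine every production with B on the left-hand side, reading each right-hand side left to right until a non-nullable symbol is reached.

From B → ε:
  - ε-production, so ε ∈ FIRST(B)
From B → -:
  - '-' is a terminal: add '-' and stop

Collecting: FIRST(B) = { '-', ε }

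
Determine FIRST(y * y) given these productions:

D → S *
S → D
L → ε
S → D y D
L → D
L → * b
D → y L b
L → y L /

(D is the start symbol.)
To compute FIRST(y * y), process the symbols left to right:
Symbol y is a terminal. Add 'y' and stop.
FIRST(y * y) = { 'y' }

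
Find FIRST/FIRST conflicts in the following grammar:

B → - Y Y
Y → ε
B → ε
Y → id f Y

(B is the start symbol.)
Productions for B:
  B → - Y Y: FIRST = { '-' }
  B → ε: FIRST = { ε }
Productions for Y:
  Y → ε: FIRST = { ε }
  Y → id f Y: FIRST = { 'id' }

All alternatives of each non-terminal have pairwise disjoint FIRST sets.

Answer: No FIRST/FIRST conflicts.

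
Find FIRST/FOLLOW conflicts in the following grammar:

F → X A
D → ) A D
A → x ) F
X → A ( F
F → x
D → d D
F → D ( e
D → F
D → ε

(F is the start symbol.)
Nullable non-terminals: D.
FIRST sets used below: FIRST(F) = { '(', ')', 'd', 'x' }

D: nullable alternative(s) D → ε; FOLLOW(D) = { '(' }
  D → ) A D: FIRST \ {ε} = { ')' } — disjoint from FOLLOW(D)
  D → d D: FIRST \ {ε} = { 'd' } — disjoint from FOLLOW(D)
  D → F: FIRST \ {ε} = { '(', ')', 'd', 'x' } — overlaps FOLLOW(D) on { '(' }: CONFLICT
  D → ε: FIRST \ {ε} = { } — this is the only nullable alternative, skip

A, F, X have no nullable alternative, so no FIRST/FOLLOW check is needed there.

So the grammar has 1 FIRST/FOLLOW conflict (marked CONFLICT above).

Answer: Yes. D → F with FOLLOW(D) on { '(' }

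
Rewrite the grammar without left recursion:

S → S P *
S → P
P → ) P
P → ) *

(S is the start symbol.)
S → P S'
S' → P * S'
S' → ε
P → ) P
P → ) *

S is directly left-recursive. The standard transformation for
  A → A α₁ | ... | A α_m | β₁ | ... | β_n
is
  A  → β₁ A' | ... | β_n A'
  A' → α₁ A' | ... | α_m A' | ε

S → P becomes S → P S'
S → S P * becomes S' → P * S'
Add S' → ε

Productions for other non-terminals are unchanged:
  P → ) P
  P → ) *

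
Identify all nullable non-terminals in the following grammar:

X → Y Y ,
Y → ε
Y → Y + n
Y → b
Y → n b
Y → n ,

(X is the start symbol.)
A non-terminal is nullable if it can derive ε (the empty string): either it has an ε-production, or it has a production whose right-hand side consists entirely of nullable non-terminals.

ε-productions: Y → ε
So Y is immediately nullable.
No further non-terminal can be added: every production for the remaining non-terminals contains a terminal or a non-nullable non-terminal.
Nullable = { 'Y' }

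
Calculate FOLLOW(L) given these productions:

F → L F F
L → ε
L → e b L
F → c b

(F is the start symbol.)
{ 'c', 'e' }

To compute FOLLOW(L), find every occurrence of L on a right-hand side N → α L β: add FIRST(β) \ {ε}, and if β is empty or nullable also add FOLLOW(N). Iterate to a fixed point.

In F → L F F: L is followed by F F, add FIRST(F F) \ {ε} = { 'c', 'e' }
In L → e b L: L is at the end; this adds FOLLOW(L) to itself — nothing new

Taking the union: FOLLOW(L) = { 'c', 'e' }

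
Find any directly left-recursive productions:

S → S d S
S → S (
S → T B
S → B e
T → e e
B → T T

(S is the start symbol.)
Direct left recursion occurs when N → N α for some non-terminal N (the right-hand side begins with the left-hand side itself).

S → S d S: LEFT RECURSIVE (starts with S)
S → S (: LEFT RECURSIVE (starts with S)
S → T B: starts with T
S → B e: starts with B
T → e e: starts with e
B → T T: starts with T

The grammar has direct left recursion on: S.

Answer: Yes, S is left-recursive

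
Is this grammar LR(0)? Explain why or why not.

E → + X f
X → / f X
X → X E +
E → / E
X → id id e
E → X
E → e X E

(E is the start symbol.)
No. Shift-reduce conflict between [E → X .] and [E → . + X f]

A grammar is LR(0) if no state in the canonical LR(0) collection has:
  - both a shift item (dot before a terminal) and a complete item (shift-reduce conflict), or
  - two or more complete items (reduce-reduce conflict; the accept item [E' → E .] counts as a complete item here).

Augment with E' → E and build the canonical LR(0) collection (I0 = CLOSURE({[E' → . E]}), then GOTO on every symbol after a dot until no new states appear). It has 19 states:
  I0: { [E → . + X f], [E → . / E], [E → . X], [E → . e X E], [E' → . E], [X → . / f X], [X → . X E +], [X → . id id e] }  — shift
  I1: { [E → + . X f], [X → . / f X], [X → . X E +], [X → . id id e] }  — shift
  I2: { [E → . + X f], [E → . / E], [E → . X], [E → . e X E], [E → / . E], [X → . / f X], [X → . X E +], [X → . id id e], [X → / . f X] }  — shift
  I3: { [E' → E .] }  — accept
  I4: { [E → . + X f], [E → . / E], [E → . X], [E → . e X E], [E → X .], [X → . / f X], [X → . X E +], [X → . id id e], [X → X . E +] }  — shift, reduce
  I5: { [E → e . X E], [X → . / f X], [X → . X E +], [X → . id id e] }  — shift
  I6: { [X → id . id e] }  — shift
  I7: { [X → id id . e] }  — shift
  I8: { [X → id id e .] }  — reduce
  I9: { [X → / . f X] }  — shift
  I10: { [E → . + X f], [E → . / E], [E → . X], [E → . e X E], [E → e X . E], [X → . / f X], [X → . X E +], [X → . id id e], [X → X . E +] }  — shift
  I11: { [E → e X E .], [X → X E . +] }  — shift, reduce
  I12: { [X → X E + .] }  — reduce
  I13: { [X → . / f X], [X → . X E +], [X → . id id e], [X → / f . X] }  — shift
  I14: { [E → . + X f], [E → . / E], [E → . X], [E → . e X E], [X → . / f X], [X → . X E +], [X → . id id e], [X → / f X .], [X → X . E +] }  — shift, reduce
  I15: { [X → X E . +] }  — shift
  I16: { [E → / E .] }  — reduce
  I17: { [E → + X . f], [E → . + X f], [E → . / E], [E → . X], [E → . e X E], [X → . / f X], [X → . X E +], [X → . id id e], [X → X . E +] }  — shift
  I18: { [E → + X f .] }  — reduce

Conflict in state I4:
  Shift-reduce conflict between [E → X .] and [E → . + X f]
So the grammar is NOT LR(0).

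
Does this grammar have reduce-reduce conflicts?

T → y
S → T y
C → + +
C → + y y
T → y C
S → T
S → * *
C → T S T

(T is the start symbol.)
Augment with T' → T and build the canonical LR(0) collection (I0 = CLOSURE({[T' → . T]}), then GOTO on every symbol after a dot until no new states appear). It has 15 states:
  I0: { [T → . y C], [T → . y], [T' → . T] }  — shift
  I1: { [T' → T .] }  — accept
  I2: { [C → . + +], [C → . + y y], [C → . T S T], [T → . y C], [T → . y], [T → y . C], [T → y .] }  — shift, reduce
  I3: { [C → + . +], [C → + . y y] }  — shift
  I4: { [T → y C .] }  — reduce
  I5: { [C → T . S T], [S → . * *], [S → . T y], [S → . T], [T → . y C], [T → . y] }  — shift
  I6: { [S → * . *] }  — shift
  I7: { [C → T S . T], [T → . y C], [T → . y] }  — shift
  I8: { [S → T . y], [S → T .] }  — shift, reduce
  I9: { [S → T y .] }  — reduce
  I10: { [C → T S T .] }  — reduce
  I11: { [S → * * .] }  — reduce
  I12: { [C → + + .] }  — reduce
  I13: { [C → + y . y] }  — shift
  I14: { [C → + y y .] }  — reduce

No state contains more than one complete item.

Answer: No reduce-reduce conflicts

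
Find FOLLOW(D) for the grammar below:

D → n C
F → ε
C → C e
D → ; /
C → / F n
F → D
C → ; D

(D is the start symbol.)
{ $, 'e', 'n' }

To compute FOLLOW(D), find every occurrence of D on a right-hand side N → α D β: add FIRST(β) \ {ε}, and if β is empty or nullable also add FOLLOW(N). Iterate to a fixed point.

D is the start symbol, so $ ∈ FOLLOW(D).
In F → D: D is at the end, add FOLLOW(F)
In C → ; D: D is at the end, add FOLLOW(C)

The FOLLOW sets referred to above (computed the same way, to a fixed point):
  FOLLOW(F) = { 'n' }
  FOLLOW(C) = { $, 'e', 'n' }

Taking the union: FOLLOW(D) = { $, 'e', 'n' }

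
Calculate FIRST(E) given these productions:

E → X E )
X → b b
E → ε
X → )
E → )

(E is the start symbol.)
FIRST sets of the other non-terminals involved (by the same procedure, iterated to a fixed point):
  FIRST(X) = { ')', 'b' }

From E → X E ):
  - X is a non-terminal: add FIRST(X) \ {ε} = { ')', 'b' }
    X is not nullable, so stop
From E → ε:
  - ε-production, so ε ∈ FIRST(E)
From E → ):
  - ')' is a terminal: add ')' and stop

Collecting: FIRST(E) = { ')', 'b', ε }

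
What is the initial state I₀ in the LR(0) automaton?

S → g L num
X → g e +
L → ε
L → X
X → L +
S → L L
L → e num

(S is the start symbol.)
{ [L → . X], [L → . e num], [L → .], [S → . L L], [S → . g L num], [S' → . S], [X → . L +], [X → . g e +] }

First, augment the grammar with S' → S
I₀ = CLOSURE({ [S' → . S] }):
  [S' → . S] has the dot before S: add [S → . g L num], [S → . L L]
  [S → . L L] has the dot before L: add [L → .], [L → . X], [L → . e num]
  [L → . X] has the dot before X: add [X → . g e +], [X → . L +]
No further items can be added.

I₀ = { [L → . X], [L → . e num], [L → .], [S → . L L], [S → . g L num], [S' → . S], [X → . L +], [X → . g e +] }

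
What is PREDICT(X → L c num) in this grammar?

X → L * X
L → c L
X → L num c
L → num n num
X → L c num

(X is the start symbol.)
{ 'c', 'num' }

PREDICT(X → L c num) = (FIRST(RHS) \ {ε}) ∪ (FOLLOW(X) if ε ∈ FIRST(RHS), i.e. RHS ⇒* ε)
FIRST(L) = { 'c', 'num' }
FIRST(L c num) = { 'c', 'num' }
ε ∉ FIRST(L c num), so FOLLOW(X) is not added.
PREDICT(X → L c num) = { 'c', 'num' }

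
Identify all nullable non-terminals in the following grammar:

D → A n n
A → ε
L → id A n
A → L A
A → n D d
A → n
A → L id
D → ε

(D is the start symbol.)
{ 'A', 'D' }

ε-productions: A → ε, D → ε
So A, D are immediately nullable.
No further non-terminal can be added: every production for the remaining non-terminals contains a terminal or a non-nullable non-terminal.
Nullable = { 'A', 'D' }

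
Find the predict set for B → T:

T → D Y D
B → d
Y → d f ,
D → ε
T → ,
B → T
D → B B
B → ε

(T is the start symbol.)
PREDICT(B → T) = (FIRST(RHS) \ {ε}) ∪ (FOLLOW(B) if ε ∈ FIRST(RHS), i.e. RHS ⇒* ε)
FIRST(T) = { ',', 'd' }
FIRST(T) = { ',', 'd' }
ε ∉ FIRST(T), so FOLLOW(B) is not added.
PREDICT(B → T) = { ',', 'd' }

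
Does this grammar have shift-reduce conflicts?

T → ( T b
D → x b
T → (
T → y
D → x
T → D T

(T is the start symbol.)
Yes — I1: [T → ( .] vs [D → . x]; I4: [D → x .] vs [D → x . b]

Augment with T' → T and build the canonical LR(0) collection (I0 = CLOSURE({[T' → . T]}), then GOTO on every symbol after a dot until no new states appear). It has 10 states:
  I0: { [D → . x b], [D → . x], [T → . ( T b], [T → . (], [T → . D T], [T → . y], [T' → . T] }  — shift
  I1: { [D → . x b], [D → . x], [T → ( . T b], [T → ( .], [T → . ( T b], [T → . (], [T → . D T], [T → . y] }  — shift, reduce
  I2: { [D → . x b], [D → . x], [T → . ( T b], [T → . (], [T → . D T], [T → . y], [T → D . T] }  — shift
  I3: { [T' → T .] }  — accept
  I4: { [D → x . b], [D → x .] }  — shift, reduce
  I5: { [T → y .] }  — reduce
  I6: { [D → x b .] }  — reduce
  I7: { [T → D T .] }  — reduce
  I8: { [T → ( T . b] }  — shift
  I9: { [T → ( T b .] }  — reduce

I1 contains reduce item [T → ( .] and shift items [D → . x], [D → . x b], [T → . (], [T → . ( T b], [T → . y] — shift-reduce conflict.
I4 contains reduce item [D → x .] and shift item [D → x . b] — shift-reduce conflict.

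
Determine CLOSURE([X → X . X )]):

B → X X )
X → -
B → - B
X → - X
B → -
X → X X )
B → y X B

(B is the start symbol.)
Start with: [X → X . X )]
  [X → X . X )] has the dot before X: add [X → . -], [X → . - X], [X → . X X )]
No further items can be added.

CLOSURE = { [X → . - X], [X → . -], [X → . X X )], [X → X . X )] }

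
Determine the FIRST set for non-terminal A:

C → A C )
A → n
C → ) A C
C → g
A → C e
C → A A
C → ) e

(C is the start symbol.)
To compute FIRST(A), examine every production with A on the left-hand side, reading each right-hand side left to right until a non-nullable symbol is reached.

FIRST sets of the other non-terminals involved (by the same procedure, iterated to a fixed point):
  FIRST(C) = { ')', 'g', 'n' }

From A → n:
  - n is a terminal: add 'n' and stop
From A → C e:
  - C is a non-terminal: add FIRST(C) \ {ε} = { ')', 'g', 'n' }
    C is not nullable, so stop

Collecting: FIRST(A) = { ')', 'g', 'n' }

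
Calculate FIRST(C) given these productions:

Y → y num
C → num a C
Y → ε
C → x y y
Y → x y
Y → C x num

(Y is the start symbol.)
To compute FIRST(C), examine every production with C on the left-hand side, reading each right-hand side left to right until a non-nullable symbol is reached.

From C → num a C:
  - num is a terminal: add 'num' and stop
From C → x y y:
  - x is a terminal: add 'x' and stop

Collecting: FIRST(C) = { 'num', 'x' }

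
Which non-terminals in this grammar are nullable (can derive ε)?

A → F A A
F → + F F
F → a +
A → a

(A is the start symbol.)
None

There are no ε-productions, so no non-terminal can derive ε.
No non-terminals are nullable.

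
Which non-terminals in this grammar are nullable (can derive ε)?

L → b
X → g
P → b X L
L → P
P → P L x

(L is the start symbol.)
A non-terminal is nullable if it can derive ε (the empty string): either it has an ε-production, or it has a production whose right-hand side consists entirely of nullable non-terminals.

There are no ε-productions, so no non-terminal can derive ε.
No non-terminals are nullable.

Answer: None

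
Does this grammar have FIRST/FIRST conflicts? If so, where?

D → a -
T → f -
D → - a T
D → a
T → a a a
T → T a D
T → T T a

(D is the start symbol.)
Yes. D → a '-' / D → a on { 'a' }; T → f '-' / T → T a D on { 'f' }; T → f '-' / T → T T a on { 'f' }; T → a a a / T → T a D on { 'a' }; T → a a a / T → T T a on { 'a' }; T → T a D / T → T T a on { 'a', 'f' }

A FIRST/FIRST conflict occurs when two productions N → α and N → β for the same non-terminal have FIRST(α) ∩ FIRST(β) ≠ ∅ (with ε ∈ FIRST of a nullable right-hand side, so two nullable alternatives also conflict).

FIRST sets of the non-terminals at (or reachable through a nullable prefix from) the front of some alternative:
  FIRST(T) = { 'a', 'f' }

Productions for D:
  D → a -: FIRST = { 'a' }
  D → - a T: FIRST = { '-' }
  D → a: FIRST = { 'a' }
Productions for T:
  T → f -: FIRST = { 'f' }
  T → a a a: FIRST = { 'a' }
  T → T a D: FIRST = { 'a', 'f' }
  T → T T a: FIRST = { 'a', 'f' }

Conflict for D: D → a - and D → a
  Overlap: { 'a' }
Conflict for T: T → f - and T → T a D
  Overlap: { 'f' }
Conflict for T: T → f - and T → T T a
  Overlap: { 'f' }
Conflict for T: T → a a a and T → T a D
  Overlap: { 'a' }
Conflict for T: T → a a a and T → T T a
  Overlap: { 'a' }
Conflict for T: T → T a D and T → T T a
  Overlap: { 'a', 'f' }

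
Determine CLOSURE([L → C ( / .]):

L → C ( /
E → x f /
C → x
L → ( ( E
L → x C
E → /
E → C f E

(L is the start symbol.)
To compute CLOSURE, for each item [A → α.Bβ] where B is a non-terminal, add [B → .γ] for all productions B → γ; repeat for the newly added items until nothing changes.

Start with: [L → C ( / .]
The dot is at the end, so nothing is added.

CLOSURE = { [L → C ( / .] }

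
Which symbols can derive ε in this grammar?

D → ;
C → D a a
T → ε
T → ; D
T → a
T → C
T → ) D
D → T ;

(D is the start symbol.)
{ 'T' }

A non-terminal is nullable if it can derive ε (the empty string): either it has an ε-production, or it has a production whose right-hand side consists entirely of nullable non-terminals.

ε-productions: T → ε
So T is immediately nullable.
No further non-terminal can be added: every production for the remaining non-terminals contains a terminal or a non-nullable non-terminal.
Nullable = { 'T' }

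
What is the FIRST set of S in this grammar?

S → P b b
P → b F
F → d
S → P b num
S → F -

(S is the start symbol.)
To compute FIRST(S), examine every production with S on the left-hand side, reading each right-hand side left to right until a non-nullable symbol is reached.

FIRST sets of the other non-terminals involved (by the same procedure, iterated to a fixed point):
  FIRST(P) = { 'b' }
  FIRST(F) = { 'd' }

From S → P b b:
  - P is a non-terminal: add FIRST(P) \ {ε} = { 'b' }
    P is not nullable, so stop
From S → P b num:
  - P is a non-terminal: add FIRST(P) \ {ε} = { 'b' }
    P is not nullable, so stop
From S → F -:
  - F is a non-terminal: add FIRST(F) \ {ε} = { 'd' }
    F is not nullable, so stop

Collecting: FIRST(S) = { 'b', 'd' }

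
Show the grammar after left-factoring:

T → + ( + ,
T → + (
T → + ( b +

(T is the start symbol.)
T → + ( T'
T' → + ,
T' → ε
T' → b +

Left-factoring transforms A → αβ₁ | αβ₂ into A → αA' and A' → β₁ | β₂
(α is the longest common prefix among the alternatives). Repeat until
no nonterminal has two alternatives with a common prefix.

Round 1: T has alternatives sharing prefix '+ ('. Introduce T': T → + ( T'
  Add: T' → + ,
  Add: T' → ε
  Add: T' → b +

No remaining common prefixes — done.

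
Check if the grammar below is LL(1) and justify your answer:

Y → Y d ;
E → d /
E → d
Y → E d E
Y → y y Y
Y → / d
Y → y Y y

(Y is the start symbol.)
No. Predict set conflict for Y: { 'd' }

A grammar is LL(1) if for each non-terminal N with multiple productions, the predict sets of those productions are pairwise disjoint, where PREDICT(N → α) = (FIRST(α) \ {ε}) ∪ (FOLLOW(N) if α ⇒* ε).

Relevant sets:
  FIRST(Y) = { '/', 'd', 'y' }
  FIRST(E) = { 'd' }

For Y:
  PREDICT(Y → Y d ';') = { '/', 'd', 'y' }
  PREDICT(Y → E d E) = { 'd' }
  PREDICT(Y → y y Y) = { 'y' }
  PREDICT(Y → '/' d) = { '/' }
  PREDICT(Y → y Y y) = { 'y' }
For E:
  PREDICT(E → d '/') = { 'd' }
  PREDICT(E → d) = { 'd' }

Conflict found: Predict set conflict for Y: { 'd' }
The grammar is NOT LL(1).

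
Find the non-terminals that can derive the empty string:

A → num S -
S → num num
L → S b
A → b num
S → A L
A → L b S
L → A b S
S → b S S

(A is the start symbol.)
There are no ε-productions, so no non-terminal can derive ε.
No non-terminals are nullable.

Answer: None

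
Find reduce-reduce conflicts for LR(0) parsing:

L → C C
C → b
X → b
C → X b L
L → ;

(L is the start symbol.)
Augment with L' → L and build the canonical LR(0) collection (I0 = CLOSURE({[L' → . L]}), then GOTO on every symbol after a dot until no new states appear). It has 9 states:
  I0: { [C → . X b L], [C → . b], [L → . ;], [L → . C C], [L' → . L], [X → . b] }  — shift
  I1: { [L → ; .] }  — reduce
  I2: { [C → . X b L], [C → . b], [L → C . C], [X → . b] }  — shift
  I3: { [L' → L .] }  — accept
  I4: { [C → X . b L] }  — shift
  I5: { [C → b .], [X → b .] }  — 2 reduces
  I6: { [C → . X b L], [C → . b], [C → X b . L], [L → . ;], [L → . C C], [X → . b] }  — shift
  I7: { [C → X b L .] }  — reduce
  I8: { [L → C C .] }  — reduce

I5 contains complete items [C → b .], [X → b .] — reduce-reduce conflict.

Answer: Yes — I5: [C → b .] vs [X → b .]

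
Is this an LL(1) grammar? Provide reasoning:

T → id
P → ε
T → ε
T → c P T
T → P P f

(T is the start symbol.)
Relevant sets:
  FIRST(P) = { ε }
  FOLLOW(T) = { $ }

For T:
  PREDICT(T → id) = { 'id' }
  PREDICT(T → ε) = { $ }
  PREDICT(T → c P T) = { 'c' }
  PREDICT(T → P P f) = { 'f' }
P has a single production, so nothing to check there.

All predict sets are disjoint. The grammar IS LL(1).

Answer: Yes, the grammar is LL(1).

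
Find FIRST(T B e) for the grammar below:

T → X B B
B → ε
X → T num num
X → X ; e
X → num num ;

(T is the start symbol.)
FIRST sets of the non-terminals involved (from the grammar, by fixed-point iteration):
  FIRST(T) = { 'num' }

To compute FIRST(T B e), process the symbols left to right:
Symbol T is a non-terminal. Add FIRST(T) \ {ε} = { 'num' }
T is not nullable (ε ∉ FIRST(T)), so stop here.
FIRST(T B e) = { 'num' }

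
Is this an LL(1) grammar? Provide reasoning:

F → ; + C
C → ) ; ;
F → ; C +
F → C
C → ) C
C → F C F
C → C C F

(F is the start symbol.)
No. Predict set conflict for F: { ';' }

A grammar is LL(1) if for each non-terminal N with multiple productions, the predict sets of those productions are pairwise disjoint, where PREDICT(N → α) = (FIRST(α) \ {ε}) ∪ (FOLLOW(N) if α ⇒* ε).

Relevant sets:
  FIRST(C) = { ')', ';' }
  FIRST(F) = { ')', ';' }

For F:
  PREDICT(F → ';' '+' C) = { ';' }
  PREDICT(F → ';' C '+') = { ';' }
  PREDICT(F → C) = { ')', ';' }
For C:
  PREDICT(C → ')' ';' ';') = { ')' }
  PREDICT(C → ')' C) = { ')' }
  PREDICT(C → F C F) = { ')', ';' }
  PREDICT(C → C C F) = { ')', ';' }

Conflict found: Predict set conflict for F: { ';' }
The grammar is NOT LL(1).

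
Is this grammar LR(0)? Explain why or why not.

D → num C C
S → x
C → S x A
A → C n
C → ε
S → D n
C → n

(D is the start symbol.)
Augment with D' → D and build the canonical LR(0) collection (I0 = CLOSURE({[D' → . D]}), then GOTO on every symbol after a dot until no new states appear). It has 14 states:
  I0: { [D → . num C C], [D' → . D] }  — shift
  I1: { [D' → D .] }  — accept
  I2: { [C → . S x A], [C → . n], [C → .], [D → . num C C], [D → num . C C], [S → . D n], [S → . x] }  — shift, reduce
  I3: { [C → . S x A], [C → . n], [C → .], [D → . num C C], [D → num C . C], [S → . D n], [S → . x] }  — shift, reduce
  I4: { [S → D . n] }  — shift
  I5: { [C → S . x A] }  — shift
  I6: { [C → n .] }  — reduce
  I7: { [S → x .] }  — reduce
  I8: { [A → . C n], [C → . S x A], [C → . n], [C → .], [C → S x . A], [D → . num C C], [S → . D n], [S → . x] }  — shift, reduce
  I9: { [C → S x A .] }  — reduce
  I10: { [A → C . n] }  — shift
  I11: { [A → C n .] }  — reduce
  I12: { [S → D n .] }  — reduce
  I13: { [D → num C C .] }  — reduce

Conflict in state I2:
  Shift-reduce conflict between [C → .] and [C → . n]
So the grammar is NOT LR(0).

Answer: No. Shift-reduce conflict between [C → .] and [C → . n]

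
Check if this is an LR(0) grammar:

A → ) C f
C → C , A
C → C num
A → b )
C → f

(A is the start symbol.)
Yes, the grammar is LR(0)

A grammar is LR(0) if no state in the canonical LR(0) collection has:
  - both a shift item (dot before a terminal) and a complete item (shift-reduce conflict), or
  - two or more complete items (reduce-reduce conflict; the accept item [A' → A .] counts as a complete item here).

Augment with A' → A and build the canonical LR(0) collection (I0 = CLOSURE({[A' → . A]}), then GOTO on every symbol after a dot until no new states appear). It has 11 states:
  I0: { [A → . ) C f], [A → . b )], [A' → . A] }  — shift
  I1: { [A → ) . C f], [C → . C , A], [C → . C num], [C → . f] }  — shift
  I2: { [A' → A .] }  — accept
  I3: { [A → b . )] }  — shift
  I4: { [A → b ) .] }  — reduce
  I5: { [A → ) C . f], [C → C . , A], [C → C . num] }  — shift
  I6: { [C → f .] }  — reduce
  I7: { [A → . ) C f], [A → . b )], [C → C , . A] }  — shift
  I8: { [A → ) C f .] }  — reduce
  I9: { [C → C num .] }  — reduce
  I10: { [C → C , A .] }  — reduce

Every state is either a pure shift/goto state or contains exactly one complete item and nothing to shift — no conflicts. The grammar is LR(0).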